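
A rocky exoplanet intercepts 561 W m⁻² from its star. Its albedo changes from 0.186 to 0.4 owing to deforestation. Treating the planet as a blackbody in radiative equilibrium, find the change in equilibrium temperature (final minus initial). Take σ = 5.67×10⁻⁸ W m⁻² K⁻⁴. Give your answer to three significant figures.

-15.6 K

With α = 0.186, T₁ = 211.8 K.
With α = 0.4, T₂ = 196.3 K.
Change: 196.3 − 211.8 = -15.55 K.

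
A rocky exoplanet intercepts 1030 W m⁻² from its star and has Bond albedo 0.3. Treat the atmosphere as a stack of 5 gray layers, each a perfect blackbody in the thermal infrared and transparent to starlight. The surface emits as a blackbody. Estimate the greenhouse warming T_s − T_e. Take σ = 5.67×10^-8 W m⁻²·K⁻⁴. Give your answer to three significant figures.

134 K

The effective emission temperature is T_e = [S(1−α)/(4σ)]^¼ = 237.5 K.
T_s = (N+1)^(1/4)·T_e = 371.6 K.
Warming: T_s − T_e = 134.2 K.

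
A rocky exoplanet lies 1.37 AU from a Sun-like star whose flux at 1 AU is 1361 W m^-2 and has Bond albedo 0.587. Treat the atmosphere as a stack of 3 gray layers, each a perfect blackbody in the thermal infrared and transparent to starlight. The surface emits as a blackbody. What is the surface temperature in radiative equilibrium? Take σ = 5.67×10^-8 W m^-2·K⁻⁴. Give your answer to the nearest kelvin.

270 K

Flux at the orbit: S = 1361/(1.37)² = 725.1 W m^-2.
The effective emission temperature is T_e = [S(1−α)/(4σ)]^¼ = 190.6 K.
For an N-layer opaque stack, T_s⁴ = (N+1)T_e⁴, hence T_s = (4)^(1/4)×190.6 K = 269.6 K.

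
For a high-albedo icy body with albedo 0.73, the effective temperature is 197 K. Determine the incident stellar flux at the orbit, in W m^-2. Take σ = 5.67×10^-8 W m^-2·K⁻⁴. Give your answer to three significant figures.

1270 W m^-2

From S(1−α)/4 = σT⁴: S = 4σT⁴/(1−α).
The emitted flux is σT⁴ = 85.40 W m^-2.
S = 4·85.40/0.27 = 1265 W m^-2.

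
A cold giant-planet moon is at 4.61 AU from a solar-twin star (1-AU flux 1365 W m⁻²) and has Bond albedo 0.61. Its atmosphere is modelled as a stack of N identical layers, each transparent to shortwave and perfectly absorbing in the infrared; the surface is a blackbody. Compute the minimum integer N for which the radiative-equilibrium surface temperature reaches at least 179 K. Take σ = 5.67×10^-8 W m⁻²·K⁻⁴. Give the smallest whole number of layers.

Irradiance scales as 1/d², so S = 1365 W m⁻² × (1/4.61)² = 64.23 W m⁻².
The effective emission temperature is T_e = [S(1−α)/(4σ)]^¼ = 102.5 K.
Since T_s⁴ = (N+1)T_e⁴, we need N ≥ (T_s/T_e)⁴ − 1 = 8.295.
The minimum whole number is N = 9.

9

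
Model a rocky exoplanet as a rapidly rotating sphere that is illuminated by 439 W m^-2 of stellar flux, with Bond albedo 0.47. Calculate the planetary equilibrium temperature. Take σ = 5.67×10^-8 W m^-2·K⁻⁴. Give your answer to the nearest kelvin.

Absorbed flux (global mean): S(1−α)/4 = 439.0·0.53/4 = 58.17 W m^-2.
Set σT⁴ = 58.17 → T = (58.17/σ)^(1/4) = 179.0 K.

179 K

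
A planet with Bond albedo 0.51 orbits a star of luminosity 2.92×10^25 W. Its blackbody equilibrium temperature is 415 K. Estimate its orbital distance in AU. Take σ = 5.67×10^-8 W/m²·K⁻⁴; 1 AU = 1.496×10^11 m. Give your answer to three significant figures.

The flux needed for this T is 4σT⁴/(1−0.51) = 13730 W/m².
Then d = [L/(4πS)]^(1/2) = 1.301×10^10 m, i.e. 0.08696 AU.

0.0870 AU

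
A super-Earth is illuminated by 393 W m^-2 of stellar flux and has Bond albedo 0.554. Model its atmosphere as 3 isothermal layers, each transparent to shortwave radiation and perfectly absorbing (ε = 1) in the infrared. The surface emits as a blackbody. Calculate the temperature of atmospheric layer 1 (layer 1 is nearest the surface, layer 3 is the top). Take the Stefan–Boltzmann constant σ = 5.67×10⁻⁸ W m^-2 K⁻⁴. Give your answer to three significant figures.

OLR = S(1−α)/4 = 43.82 W m^-2; the top layer radiates at T_e = 166.7 K.
In the N-layer model, layer k (counted from the surface) has T_k = (N+1−k)^(1/4)·T_e.
With k = 1: T_1 = (3+1−1)^¼·166.7 K = 219.4 K.

219 K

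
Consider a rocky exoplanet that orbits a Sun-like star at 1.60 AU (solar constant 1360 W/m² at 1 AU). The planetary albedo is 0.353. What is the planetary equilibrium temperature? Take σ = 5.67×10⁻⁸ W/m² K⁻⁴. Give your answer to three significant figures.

197 kelvin

Flux at the orbit: S = 1360/(1.60)² = 531.2 W/m².
Absorbed flux (global mean): S(1−α)/4 = 531.2·0.647/4 = 85.93 W/m².
In equilibrium σT⁴ equals this, so T = 197.3 K.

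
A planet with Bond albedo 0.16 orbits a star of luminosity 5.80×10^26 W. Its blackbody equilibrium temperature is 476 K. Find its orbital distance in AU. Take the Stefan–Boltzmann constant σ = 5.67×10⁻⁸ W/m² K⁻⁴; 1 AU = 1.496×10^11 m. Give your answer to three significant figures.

0.386 AU

Energy balance gives S = 4σT⁴/(1−α) = 13860 W/m².
From L = 4πd²S, d = √(5.80×10^26/(4π·13860)) = 5.770×10^10 m = 0.3857 AU.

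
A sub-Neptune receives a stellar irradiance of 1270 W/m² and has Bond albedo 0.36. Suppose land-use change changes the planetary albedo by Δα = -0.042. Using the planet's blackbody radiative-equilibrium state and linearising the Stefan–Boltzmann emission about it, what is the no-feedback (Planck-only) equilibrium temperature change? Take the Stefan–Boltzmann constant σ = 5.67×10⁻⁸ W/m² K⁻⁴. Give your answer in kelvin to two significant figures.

The baseline emission temperature is T_e = 244.7 K.
TOA radiative forcing: ΔF = −S·Δα/4 = −1270·(-0.042)/4 = 13.34 W/m².
Planck response: λ_P = 4σT_e³ = 4·5.67×10⁻⁸·(244.7)³ = 3.322 W/m²/K.
So ΔT₀ = 13.34/3.322 = 4.01 K.

4.0 K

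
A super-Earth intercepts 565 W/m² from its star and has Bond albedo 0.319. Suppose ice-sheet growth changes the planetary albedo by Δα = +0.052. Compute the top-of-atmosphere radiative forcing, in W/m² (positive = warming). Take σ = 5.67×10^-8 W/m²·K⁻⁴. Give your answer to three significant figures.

-7.34 W/m²

TOA radiative forcing: ΔF = −S·Δα/4 = −565.0·(+0.052)/4 = -7.345 W/m².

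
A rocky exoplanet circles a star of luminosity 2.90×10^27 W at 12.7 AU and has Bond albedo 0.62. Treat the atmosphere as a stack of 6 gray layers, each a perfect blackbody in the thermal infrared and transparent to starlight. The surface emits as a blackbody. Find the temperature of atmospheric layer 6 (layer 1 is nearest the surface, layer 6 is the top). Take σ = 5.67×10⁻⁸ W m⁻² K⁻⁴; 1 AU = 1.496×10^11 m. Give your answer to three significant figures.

Orbital distance: d = 12.7 AU = 1.900×10^12 m.
Flux at the orbit: S = L/(4πd²) = 2.90×10^27/(4π·(1.90×10^12)²) = 63.93 W m⁻².
OLR = S(1−α)/4 = 6.074 W m⁻²; the top layer radiates at T_e = 101.7 K.
Each opaque layer satisfies 2T_j⁴ = T_{j−1}⁴ + T_{j+1}⁴, giving T_k⁴ = (N+1−k)T_e⁴.
With k = 6: T_6 = (6+1−6)^¼·101.7 K = 101.7 K.

102 K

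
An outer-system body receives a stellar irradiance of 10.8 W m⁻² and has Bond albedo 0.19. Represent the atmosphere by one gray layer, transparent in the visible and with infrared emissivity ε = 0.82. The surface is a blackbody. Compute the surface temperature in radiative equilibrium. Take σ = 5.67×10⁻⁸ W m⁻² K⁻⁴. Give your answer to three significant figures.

89.9 kelvin

At the top of the atmosphere, σT_e⁴ = S(1−α)/4 = 2.187 W m⁻², giving T_e = 78.81 K.
Surface balance with a leaky layer gives σT_s⁴ = σT_e⁴·2/(2−ε), so T_s = T_e·[2/(2−0.82)]^(1/4) = 89.92 K.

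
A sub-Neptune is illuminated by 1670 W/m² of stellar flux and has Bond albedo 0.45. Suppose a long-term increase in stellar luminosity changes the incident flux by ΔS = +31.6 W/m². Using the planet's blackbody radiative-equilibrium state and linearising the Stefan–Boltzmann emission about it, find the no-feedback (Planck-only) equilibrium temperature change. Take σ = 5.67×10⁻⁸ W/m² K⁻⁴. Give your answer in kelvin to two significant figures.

The baseline emission temperature is T_e = 252.3 K.
Only a fraction (1−α) is absorbed and it's spread over 4πR², so ΔF = (1−α)ΔS/4 = 4.345 W/m².
Planck response: λ_P = 4σT_e³ = 4·5.67×10⁻⁸·(252.3)³ = 3.641 W/m²/K.
ΔT₀ = ΔF/λ_P = 4.345/3.641 = 1.19 K.

1.2 K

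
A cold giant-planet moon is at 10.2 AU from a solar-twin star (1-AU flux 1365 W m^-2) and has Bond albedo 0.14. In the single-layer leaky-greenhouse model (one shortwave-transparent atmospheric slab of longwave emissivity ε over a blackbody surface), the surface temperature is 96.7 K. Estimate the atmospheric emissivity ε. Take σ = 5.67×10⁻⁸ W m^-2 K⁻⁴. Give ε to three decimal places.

0.862

Irradiance scales as 1/d², so S = 1365 W m^-2 × (1/10.2)² = 13.12 W m^-2.
TOA balance gives T_e = 83.98 K.
Since (2−ε)/2 = (T_e/T_s)⁴ = 0.5690, ε = 0.8621.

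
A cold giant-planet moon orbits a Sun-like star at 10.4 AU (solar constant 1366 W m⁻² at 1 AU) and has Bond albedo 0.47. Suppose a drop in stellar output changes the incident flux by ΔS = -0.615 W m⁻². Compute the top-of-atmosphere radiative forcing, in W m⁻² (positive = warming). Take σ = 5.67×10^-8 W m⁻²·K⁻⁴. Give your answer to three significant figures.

-0.0815 W m⁻²

By the inverse-square law, S = 1366/10.4² = 12.63 W m⁻².
ΔF = Δ[S(1−α)]/4 = (1−0.47)·-0.615/4 = -0.08149 W m⁻².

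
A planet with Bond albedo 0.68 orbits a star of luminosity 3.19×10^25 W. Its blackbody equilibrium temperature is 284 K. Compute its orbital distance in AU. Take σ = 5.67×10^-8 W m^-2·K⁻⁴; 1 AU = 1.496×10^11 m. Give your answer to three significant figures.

0.157 AU

Required flux: S = 4σT⁴/(1−α) = 4611 W m^-2.
Then d = [L/(4πS)]^(1/2) = 2.346×10^10 m, i.e. 0.1568 AU.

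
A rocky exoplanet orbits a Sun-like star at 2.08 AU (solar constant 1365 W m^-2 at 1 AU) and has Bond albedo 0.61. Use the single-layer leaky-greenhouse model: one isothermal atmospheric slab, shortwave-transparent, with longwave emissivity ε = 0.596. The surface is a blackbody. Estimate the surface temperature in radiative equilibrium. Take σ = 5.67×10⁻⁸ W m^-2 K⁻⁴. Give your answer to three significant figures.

167 K

Flux at the orbit: S = 1365/(2.08)² = 315.5 W m^-2.
Effective emission temperature (TOA balance): σT_e⁴ = S(1−α)/4 = 30.76 W m^-2 → T_e = 152.6 K.
Surface balance with a leaky layer gives σT_s⁴ = σT_e⁴·2/(2−ε), so T_s = T_e·[2/(2−0.596)]^(1/4) = 166.7 K.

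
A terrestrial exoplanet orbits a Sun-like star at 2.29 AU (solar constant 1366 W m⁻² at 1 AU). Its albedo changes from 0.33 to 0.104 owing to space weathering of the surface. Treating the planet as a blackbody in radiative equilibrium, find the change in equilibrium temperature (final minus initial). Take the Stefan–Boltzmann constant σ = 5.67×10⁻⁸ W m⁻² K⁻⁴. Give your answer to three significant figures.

By the inverse-square law, S = 1366/2.29² = 260.5 W m⁻².
With α = 0.33, T₁ = 166.6 K.
With α = 0.104, T₂ = 179.1 K.
Change: 179.1 − 166.6 = 12.55 K.

12.6 K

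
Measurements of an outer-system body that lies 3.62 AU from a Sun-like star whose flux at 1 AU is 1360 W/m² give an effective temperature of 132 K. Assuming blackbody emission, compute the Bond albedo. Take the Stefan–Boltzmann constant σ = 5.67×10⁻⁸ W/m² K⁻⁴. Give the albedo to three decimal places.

Flux at the orbit: S = 1360/(3.62)² = 103.8 W/m².
From σT⁴ = S(1−α)/4 we invert for α: 1−α = 4σT⁴/S.
σT⁴ = 17.21 W/m², so 4σT⁴ = 68.86 W/m².
Hence α = 1 − 68.86/103.8 = 0.3365.

0.337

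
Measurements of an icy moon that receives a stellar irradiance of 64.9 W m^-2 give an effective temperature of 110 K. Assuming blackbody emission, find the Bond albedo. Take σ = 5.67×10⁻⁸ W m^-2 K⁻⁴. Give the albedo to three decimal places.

Rearranging the radiative balance, α = 1 − 4σT⁴/S.
4σT⁴ = 4·5.67×10⁻⁸·(110)⁴ = 33.21 W m^-2.
1−α = 33.21/64.90 = 0.5116, so α = 0.4884.

0.488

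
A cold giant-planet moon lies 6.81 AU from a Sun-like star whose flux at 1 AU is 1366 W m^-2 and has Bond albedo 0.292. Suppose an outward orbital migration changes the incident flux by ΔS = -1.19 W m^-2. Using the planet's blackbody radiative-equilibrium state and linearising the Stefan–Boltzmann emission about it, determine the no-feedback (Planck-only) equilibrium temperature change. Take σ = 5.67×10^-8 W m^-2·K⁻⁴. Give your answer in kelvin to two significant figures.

-0.99 K

Irradiance scales as 1/d², so S = 1366 W m^-2 × (1/6.81)² = 29.45 W m^-2.
Unperturbed T_e = [29.45·(1−0.292)/(4σ)]^¼ = 97.92 K.
Only a fraction (1−α) is absorbed and it's spread over 4πR², so ΔF = (1−α)ΔS/4 = -0.2106 W m^-2.
The Planck feedback parameter is 4σT_e³ = 0.2130 W m^-2/K.
ΔT₀ = ΔF/λ_P = -0.2106/0.2130 = -0.989 K.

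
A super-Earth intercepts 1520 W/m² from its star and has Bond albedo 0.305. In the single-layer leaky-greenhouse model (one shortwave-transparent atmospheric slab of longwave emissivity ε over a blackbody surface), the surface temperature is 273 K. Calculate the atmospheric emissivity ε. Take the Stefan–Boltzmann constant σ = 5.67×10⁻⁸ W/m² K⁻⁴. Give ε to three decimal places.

First, T_e = [1520·(1−0.305)/(4σ)]^(1/4) = 261.2 K.
Inverting T_s⁴ = 2T_e⁴/(2−ε): (T_e/T_s)⁴ = 0.8386, so ε = 2(1 − 0.8386) = 0.3229.

0.323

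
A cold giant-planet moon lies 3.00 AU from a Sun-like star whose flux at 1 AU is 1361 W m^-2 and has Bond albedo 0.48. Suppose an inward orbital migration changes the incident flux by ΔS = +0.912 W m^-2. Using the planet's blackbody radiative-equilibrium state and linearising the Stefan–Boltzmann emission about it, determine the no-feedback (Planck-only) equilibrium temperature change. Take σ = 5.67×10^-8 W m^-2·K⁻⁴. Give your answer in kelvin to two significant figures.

0.21 K

By the inverse-square law, S = 1361/3.00² = 151.2 W m^-2.
Unperturbed T_e = [151.2·(1−0.48)/(4σ)]^¼ = 136.5 K.
TOA radiative forcing: ΔF = (1−α)ΔS/4 = 0.52·(+0.912)/4 = 0.1186 W m^-2.
Linearising σT⁴ gives d(σT⁴)/dT = 4σT_e³ = 0.5763 W m^-2 per K.
Hence the no-feedback warming is ΔF/(4σT_e³) = 0.206 K.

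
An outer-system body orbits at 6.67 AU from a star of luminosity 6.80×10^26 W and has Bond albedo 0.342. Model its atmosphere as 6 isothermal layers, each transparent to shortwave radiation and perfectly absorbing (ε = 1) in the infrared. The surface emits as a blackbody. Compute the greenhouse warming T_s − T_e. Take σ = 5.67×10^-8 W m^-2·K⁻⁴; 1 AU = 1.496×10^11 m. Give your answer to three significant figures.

d = 6.67 × 1.496×10^11 m = 9.978×10^11 m.
Spreading L over a sphere of radius d: S = 6.80×10^26/(4π·9.98×10^11²) = 54.35 W m^-2.
OLR = S(1−α)/4 = 8.940 W m^-2; the top layer radiates at T_e = 112.1 K.
Surface: T_s = (7)^¼·T_e = 182.3 K.
So the greenhouse effect raises the surface by 182.3 − 112.1 = 70.21 K.

70.2 K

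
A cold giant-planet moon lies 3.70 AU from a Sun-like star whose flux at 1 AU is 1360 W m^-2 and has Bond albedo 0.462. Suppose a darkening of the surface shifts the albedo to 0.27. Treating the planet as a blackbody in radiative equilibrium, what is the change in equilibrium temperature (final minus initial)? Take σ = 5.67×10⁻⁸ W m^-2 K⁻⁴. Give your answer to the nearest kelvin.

By the inverse-square law, S = 1360/3.70² = 99.34 W m^-2.
Initial: T₁ = [S(1−0.462)/(4σ)]^(1/4) = 123.9 K.
Final:   T₂ = [S(1−0.27)/(4σ)]^(1/4) = 133.7 K.
Change: 133.7 − 123.9 = 9.823 K.

10 K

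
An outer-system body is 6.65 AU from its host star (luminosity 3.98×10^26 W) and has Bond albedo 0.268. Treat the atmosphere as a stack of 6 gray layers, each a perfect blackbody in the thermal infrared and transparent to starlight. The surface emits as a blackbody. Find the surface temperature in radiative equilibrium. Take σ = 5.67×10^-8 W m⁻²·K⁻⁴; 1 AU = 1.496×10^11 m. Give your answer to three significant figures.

Orbital distance: d = 6.65 AU = 9.948×10^11 m.
S = L/(4πd²) = 32.00 W m⁻².
Top-of-atmosphere balance: σT_e⁴ = S(1−α)/4 = 5.856 W m⁻² → T_e = 100.8 K.
With N = 6 opaque layers, T_s = (N+1)^(1/4)·T_e = 7^(1/4)·100.8 = 164.0 K.

164 kelvin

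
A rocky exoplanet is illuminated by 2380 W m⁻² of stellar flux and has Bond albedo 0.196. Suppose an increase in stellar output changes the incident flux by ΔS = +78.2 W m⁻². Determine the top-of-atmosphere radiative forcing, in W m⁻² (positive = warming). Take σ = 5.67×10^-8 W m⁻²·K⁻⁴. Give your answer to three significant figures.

15.7 W m⁻²

TOA radiative forcing: ΔF = (1−α)ΔS/4 = 0.804·(+78.2)/4 = 15.72 W m⁻².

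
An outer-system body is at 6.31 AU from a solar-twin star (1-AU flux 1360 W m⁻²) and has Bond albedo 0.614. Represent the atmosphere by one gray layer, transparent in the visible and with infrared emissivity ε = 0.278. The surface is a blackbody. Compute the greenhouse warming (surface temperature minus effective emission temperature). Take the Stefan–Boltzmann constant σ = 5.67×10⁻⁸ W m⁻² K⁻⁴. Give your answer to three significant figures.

3.33 K

Flux at the orbit: S = 1360/(6.31)² = 34.16 W m⁻².
The planet radiates to space at T_e = [S(1−α)/(4σ)]^(1/4) = 87.32 K.
Surface balance with a leaky layer gives σT_s⁴ = σT_e⁴·2/(2−ε), so T_s = T_e·[2/(2−0.278)]^(1/4) = 90.65 K.
The atmosphere warms the surface by 3.329 K.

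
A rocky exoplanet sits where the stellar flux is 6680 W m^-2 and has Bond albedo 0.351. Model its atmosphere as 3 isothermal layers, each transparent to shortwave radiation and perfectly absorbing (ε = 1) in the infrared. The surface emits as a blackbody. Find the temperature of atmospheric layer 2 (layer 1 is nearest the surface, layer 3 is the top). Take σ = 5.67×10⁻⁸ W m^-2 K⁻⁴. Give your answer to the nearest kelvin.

OLR = S(1−α)/4 = 1084 W m^-2; the top layer radiates at T_e = 371.8 K.
In the N-layer model, layer k (counted from the surface) has T_k = (N+1−k)^(1/4)·T_e.
With k = 2: T_2 = (3+1−2)^¼·371.8 K = 442.2 K.

442 K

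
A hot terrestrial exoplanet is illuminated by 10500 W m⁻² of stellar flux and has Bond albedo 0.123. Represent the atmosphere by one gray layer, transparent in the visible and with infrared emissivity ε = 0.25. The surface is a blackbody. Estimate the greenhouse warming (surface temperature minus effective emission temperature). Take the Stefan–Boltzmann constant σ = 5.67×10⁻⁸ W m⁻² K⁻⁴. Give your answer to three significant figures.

The planet radiates to space at T_e = [S(1−α)/(4σ)]^(1/4) = 448.9 K.
The surface balance (absorbed SW + ε·downward IR = σT_s⁴) with T_a⁴ = T_s⁴/2 reduces to T_s = T_e·[2/(2−ε)]^¼ = 464.1 K.
The atmosphere warms the surface by 15.24 K.

15.2 kelvin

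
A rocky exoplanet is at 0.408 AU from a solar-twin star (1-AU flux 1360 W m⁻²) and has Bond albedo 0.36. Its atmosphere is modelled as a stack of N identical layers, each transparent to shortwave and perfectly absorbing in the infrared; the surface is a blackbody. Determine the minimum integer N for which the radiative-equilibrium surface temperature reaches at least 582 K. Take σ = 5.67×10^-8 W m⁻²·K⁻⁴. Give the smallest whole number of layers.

4

Irradiance scales as 1/d², so S = 1360 W m⁻² × (1/0.408)² = 8170 W m⁻².
OLR = S(1−α)/4 = 1307 W m⁻²; the top layer radiates at T_e = 389.7 K.
T_s = (N+1)^(1/4)·T_e ≥ 582 K requires N+1 ≥ (T_s/T_e)⁴ = (582/389.7)⁴ = 4.977.
Rounding up, N = 4.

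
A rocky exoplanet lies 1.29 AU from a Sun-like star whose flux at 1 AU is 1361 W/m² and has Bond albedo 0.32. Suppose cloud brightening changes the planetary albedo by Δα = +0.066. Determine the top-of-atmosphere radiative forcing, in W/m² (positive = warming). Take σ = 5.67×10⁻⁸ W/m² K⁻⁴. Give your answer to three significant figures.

-13.5 W/m²

Irradiance scales as 1/d², so S = 1361 W/m² × (1/1.29)² = 817.9 W/m².
The change in absorbed flux is Δ[S(1−α)/4] = −SΔα/4 = -13.49 W/m².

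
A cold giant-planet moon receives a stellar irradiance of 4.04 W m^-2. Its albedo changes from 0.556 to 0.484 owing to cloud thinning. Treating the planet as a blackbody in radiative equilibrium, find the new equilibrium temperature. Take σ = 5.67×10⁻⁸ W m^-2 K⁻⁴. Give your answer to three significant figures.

55.1 K

New equilibrium: T₂ = [(1−0.484)·4.040/(4σ)]^(1/4) = 55.06 K.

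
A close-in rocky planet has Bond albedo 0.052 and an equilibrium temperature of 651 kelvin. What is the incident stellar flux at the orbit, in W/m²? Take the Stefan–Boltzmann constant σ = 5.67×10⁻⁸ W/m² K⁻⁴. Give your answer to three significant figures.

43000 W/m²

Invert the energy balance for S: S = 4σT⁴/(1−α).
The emitted flux is σT⁴ = 10180 W/m².
So S = 4×10180/(1−0.052) = 42970 W/m².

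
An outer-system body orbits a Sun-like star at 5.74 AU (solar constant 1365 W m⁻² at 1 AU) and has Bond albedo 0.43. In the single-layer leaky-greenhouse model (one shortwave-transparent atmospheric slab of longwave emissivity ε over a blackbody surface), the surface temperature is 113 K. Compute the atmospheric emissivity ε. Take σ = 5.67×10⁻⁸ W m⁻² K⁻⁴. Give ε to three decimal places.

0.723

By the inverse-square law, S = 1365/5.74² = 41.43 W m⁻².
First, T_e = [41.43·(1−0.43)/(4σ)]^(1/4) = 101.0 K.
Since (2−ε)/2 = (T_e/T_s)⁴ = 0.6386, ε = 0.7228.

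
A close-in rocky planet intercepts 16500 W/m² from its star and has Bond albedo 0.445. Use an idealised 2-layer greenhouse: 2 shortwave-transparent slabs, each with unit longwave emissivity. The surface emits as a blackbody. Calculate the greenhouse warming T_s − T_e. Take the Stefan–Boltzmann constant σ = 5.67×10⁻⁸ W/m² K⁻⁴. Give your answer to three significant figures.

142 K

OLR = S(1−α)/4 = 2289 W/m²; the top layer radiates at T_e = 448.3 K.
T_s = (N+1)^(1/4)·T_e = 589.9 K.
Warming: T_s − T_e = 141.7 K.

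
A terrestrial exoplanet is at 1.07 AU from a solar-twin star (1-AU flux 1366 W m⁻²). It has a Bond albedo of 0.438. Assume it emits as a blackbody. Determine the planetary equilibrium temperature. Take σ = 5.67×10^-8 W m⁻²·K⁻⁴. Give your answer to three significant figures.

By the inverse-square law, S = 1366/1.07² = 1193 W m⁻².
Averaging over the sphere, the absorbed flux is S(1−α)/4 = 167.6 W m⁻².
Balancing against σT⁴: T = (167.6/5.67×10⁻⁸)^(1/4) = 233.2 K.

233 kelvin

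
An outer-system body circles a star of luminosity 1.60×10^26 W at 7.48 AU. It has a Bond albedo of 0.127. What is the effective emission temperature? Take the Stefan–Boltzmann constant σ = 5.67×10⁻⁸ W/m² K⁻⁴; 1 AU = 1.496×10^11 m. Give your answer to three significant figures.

79.1 K

Orbital distance: d = 7.48 AU = 1.119×10^12 m.
S = L/(4πd²) = 10.17 W/m².
Averaging over the sphere, the absorbed flux is S(1−α)/4 = 2.219 W/m².
Set σT⁴ = 2.219 → T = (2.219/σ)^(1/4) = 79.10 K.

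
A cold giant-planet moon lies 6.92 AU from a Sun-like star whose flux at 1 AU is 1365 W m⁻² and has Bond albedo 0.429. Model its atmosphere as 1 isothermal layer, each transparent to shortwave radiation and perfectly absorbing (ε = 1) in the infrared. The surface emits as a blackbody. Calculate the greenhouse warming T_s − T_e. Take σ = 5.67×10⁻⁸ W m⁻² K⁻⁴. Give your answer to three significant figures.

By the inverse-square law, S = 1365/6.92² = 28.50 W m⁻².
Top-of-atmosphere balance: σT_e⁴ = S(1−α)/4 = 4.069 W m⁻² → T_e = 92.04 K.
T_s = (N+1)^(1/4)·T_e = 109.5 K.
Warming: T_s − T_e = 17.41 K.

17.4 K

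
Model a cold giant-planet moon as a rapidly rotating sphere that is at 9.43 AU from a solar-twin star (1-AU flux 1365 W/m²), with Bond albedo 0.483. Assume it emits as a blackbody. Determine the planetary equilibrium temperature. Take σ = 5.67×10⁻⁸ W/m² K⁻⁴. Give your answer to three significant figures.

76.9 K

By the inverse-square law, S = 1365/9.43² = 15.35 W/m².
Absorbed flux (global mean): S(1−α)/4 = 15.35·0.517/4 = 1.984 W/m².
Set σT⁴ = 1.984 → T = (1.984/σ)^(1/4) = 76.91 K.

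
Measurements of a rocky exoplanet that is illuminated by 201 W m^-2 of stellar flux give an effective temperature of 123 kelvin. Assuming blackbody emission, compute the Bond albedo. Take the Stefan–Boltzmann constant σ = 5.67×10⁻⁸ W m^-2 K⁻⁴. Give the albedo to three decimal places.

Energy balance: S(1−α)/4 = σT⁴, so 1−α = 4σT⁴/S.
σT⁴ = 12.98 W m^-2, so 4σT⁴ = 51.91 W m^-2.
Hence α = 1 − 51.91/201.0 = 0.7417.

0.742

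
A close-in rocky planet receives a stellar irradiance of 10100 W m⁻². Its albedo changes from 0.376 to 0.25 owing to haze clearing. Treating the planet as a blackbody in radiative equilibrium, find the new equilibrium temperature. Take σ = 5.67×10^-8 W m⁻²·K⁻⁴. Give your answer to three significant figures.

New equilibrium: T₂ = [(1−0.25)·10100/(4σ)]^(1/4) = 427.5 K.

427 K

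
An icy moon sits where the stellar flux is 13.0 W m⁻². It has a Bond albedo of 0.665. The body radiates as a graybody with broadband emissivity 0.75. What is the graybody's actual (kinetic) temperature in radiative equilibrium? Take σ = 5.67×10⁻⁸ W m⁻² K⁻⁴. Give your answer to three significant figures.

71.1 kelvin

The planet absorbs (1−α)S over its disc πR² and re-emits over 4πR², so the mean absorbed flux is (1−0.665)·13.00/4 = 1.089 W m⁻².
Radiative balance εσT⁴ = 1.089 gives T = [1.089/(0.75·σ)]^(1/4) = 71.13 K.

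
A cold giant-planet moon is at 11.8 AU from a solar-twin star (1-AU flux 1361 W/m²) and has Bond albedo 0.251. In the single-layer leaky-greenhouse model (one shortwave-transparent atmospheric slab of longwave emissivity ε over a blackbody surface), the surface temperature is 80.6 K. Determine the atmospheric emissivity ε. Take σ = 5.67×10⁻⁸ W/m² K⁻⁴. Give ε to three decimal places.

Irradiance scales as 1/d², so S = 1361 W/m² × (1/11.8)² = 9.774 W/m².
Effective temperature: T_e = [S(1−α)/(4σ)]^(1/4) = 75.38 K.
Inverting T_s⁴ = 2T_e⁴/(2−ε): (T_e/T_s)⁴ = 0.7649, so ε = 2(1 − 0.7649) = 0.4702.

0.470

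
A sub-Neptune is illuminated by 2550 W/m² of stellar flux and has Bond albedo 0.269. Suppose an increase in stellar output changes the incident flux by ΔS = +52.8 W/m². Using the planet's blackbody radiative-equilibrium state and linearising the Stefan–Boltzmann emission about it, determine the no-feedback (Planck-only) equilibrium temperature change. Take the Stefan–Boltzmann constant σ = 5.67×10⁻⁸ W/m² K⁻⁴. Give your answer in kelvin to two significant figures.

Unperturbed T_e = [2550·(1−0.269)/(4σ)]^¼ = 301.1 K.
Only a fraction (1−α) is absorbed and it's spread over 4πR², so ΔF = (1−α)ΔS/4 = 9.649 W/m².
Planck response: λ_P = 4σT_e³ = 4·5.67×10⁻⁸·(301.1)³ = 6.191 W/m²/K.
So ΔT₀ = 9.649/6.191 = 1.56 K.

1.6 K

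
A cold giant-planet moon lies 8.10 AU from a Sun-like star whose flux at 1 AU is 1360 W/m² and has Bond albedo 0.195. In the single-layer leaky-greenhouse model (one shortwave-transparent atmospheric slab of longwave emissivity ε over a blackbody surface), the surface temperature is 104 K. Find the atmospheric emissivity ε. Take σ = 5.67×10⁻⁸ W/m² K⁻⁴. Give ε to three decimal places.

By the inverse-square law, S = 1360/8.10² = 20.73 W/m².
Effective temperature: T_e = [S(1−α)/(4σ)]^(1/4) = 92.61 K.
T_s⁴ = T_e⁴·2/(2−ε) → ε = 2 − 2(T_e/T_s)⁴ = 2 − 2·(92.61/104)⁴ = 0.7422.

0.742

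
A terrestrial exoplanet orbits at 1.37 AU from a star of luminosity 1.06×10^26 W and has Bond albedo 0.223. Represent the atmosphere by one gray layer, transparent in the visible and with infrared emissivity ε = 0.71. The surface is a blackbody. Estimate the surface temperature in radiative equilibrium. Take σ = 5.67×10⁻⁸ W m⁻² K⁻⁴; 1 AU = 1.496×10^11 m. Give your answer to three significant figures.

Orbital distance: d = 1.37 AU = 2.050×10^11 m.
Spreading L over a sphere of radius d: S = 1.06×10^26/(4π·2.05×10^11²) = 200.8 W m⁻².
Effective emission temperature (TOA balance): σT_e⁴ = S(1−α)/4 = 39.01 W m⁻² → T_e = 162.0 K.
For a single slab of emissivity ε, T_s⁴ = 2T_e⁴/(2−ε); thus T_s = 162.0·(1.55)^(1/4) = 180.7 K.

181 K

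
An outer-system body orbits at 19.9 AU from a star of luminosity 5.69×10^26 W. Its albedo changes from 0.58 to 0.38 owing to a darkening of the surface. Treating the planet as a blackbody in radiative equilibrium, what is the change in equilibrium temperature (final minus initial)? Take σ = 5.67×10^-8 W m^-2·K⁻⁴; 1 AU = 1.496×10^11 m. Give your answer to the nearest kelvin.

d = 19.9 × 1.496×10^11 m = 2.977×10^12 m.
Flux at the orbit: S = L/(4πd²) = 5.69×10^26/(4π·(2.98×10^12)²) = 5.109 W m^-2.
Initial: T₁ = [S(1−0.58)/(4σ)]^(1/4) = 55.46 K.
Final:   T₂ = [S(1−0.38)/(4σ)]^(1/4) = 61.13 K.
Change: 61.13 − 55.46 = 5.672 K.

6 K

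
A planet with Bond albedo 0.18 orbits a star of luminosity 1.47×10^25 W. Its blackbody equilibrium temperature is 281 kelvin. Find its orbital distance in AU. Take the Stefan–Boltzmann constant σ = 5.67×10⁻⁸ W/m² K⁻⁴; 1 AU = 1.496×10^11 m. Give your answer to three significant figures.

Energy balance gives S = 4σT⁴/(1−α) = 1724 W/m².
From L = 4πd²S, d = √(1.47×10^25/(4π·1724)) = 2.605×10^10 m = 0.1741 AU.

0.174 AU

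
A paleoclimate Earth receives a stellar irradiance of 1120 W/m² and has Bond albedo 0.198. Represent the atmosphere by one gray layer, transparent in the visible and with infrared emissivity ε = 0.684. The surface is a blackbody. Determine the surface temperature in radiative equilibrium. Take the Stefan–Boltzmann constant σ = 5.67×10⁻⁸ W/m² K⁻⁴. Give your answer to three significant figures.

279 K

At the top of the atmosphere, σT_e⁴ = S(1−α)/4 = 224.6 W/m², giving T_e = 250.9 K.
The surface balance (absorbed SW + ε·downward IR = σT_s⁴) with T_a⁴ = T_s⁴/2 reduces to T_s = T_e·[2/(2−ε)]^¼ = 278.5 K.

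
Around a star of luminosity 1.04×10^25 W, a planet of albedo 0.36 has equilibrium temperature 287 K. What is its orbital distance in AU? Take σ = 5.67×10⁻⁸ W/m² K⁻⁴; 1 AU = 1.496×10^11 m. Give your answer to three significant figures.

0.124 AU

Required flux: S = 4σT⁴/(1−α) = 2404 W/m².
From L = 4πd²S, d = √(1.04×10^25/(4π·2404)) = 1.855×10^10 m = 0.1240 AU.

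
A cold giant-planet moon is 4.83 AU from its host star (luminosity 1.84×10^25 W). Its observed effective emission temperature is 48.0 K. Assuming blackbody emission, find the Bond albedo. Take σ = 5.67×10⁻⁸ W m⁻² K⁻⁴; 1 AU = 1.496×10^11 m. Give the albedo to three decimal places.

0.571

d = 4.83 × 1.496×10^11 m = 7.226×10^11 m.
S = L/(4πd²) = 2.804 W m⁻².
Energy balance: S(1−α)/4 = σT⁴, so 1−α = 4σT⁴/S.
σT⁴ = 0.3010 W m⁻², so 4σT⁴ = 1.204 W m⁻².
Hence α = 1 − 1.204/2.804 = 0.5707.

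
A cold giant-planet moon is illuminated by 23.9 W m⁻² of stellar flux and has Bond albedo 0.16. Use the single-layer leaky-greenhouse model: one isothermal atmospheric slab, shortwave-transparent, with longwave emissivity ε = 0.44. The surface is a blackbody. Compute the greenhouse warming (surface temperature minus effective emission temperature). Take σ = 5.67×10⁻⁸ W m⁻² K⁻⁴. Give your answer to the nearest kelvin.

At the top of the atmosphere, σT_e⁴ = S(1−α)/4 = 5.019 W m⁻², giving T_e = 97.00 K.
For a single slab of emissivity ε, T_s⁴ = 2T_e⁴/(2−ε); thus T_s = 97.00·(1.282)^(1/4) = 103.2 K.
Greenhouse warming: T_s − T_e = 6.216 K.

6 K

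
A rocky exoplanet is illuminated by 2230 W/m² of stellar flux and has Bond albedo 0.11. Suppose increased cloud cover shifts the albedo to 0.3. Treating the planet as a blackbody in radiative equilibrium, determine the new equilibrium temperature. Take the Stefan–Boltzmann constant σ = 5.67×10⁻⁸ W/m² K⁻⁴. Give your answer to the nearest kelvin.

New equilibrium: T₂ = [(1−0.3)·2230/(4σ)]^(1/4) = 288.0 K.

288 K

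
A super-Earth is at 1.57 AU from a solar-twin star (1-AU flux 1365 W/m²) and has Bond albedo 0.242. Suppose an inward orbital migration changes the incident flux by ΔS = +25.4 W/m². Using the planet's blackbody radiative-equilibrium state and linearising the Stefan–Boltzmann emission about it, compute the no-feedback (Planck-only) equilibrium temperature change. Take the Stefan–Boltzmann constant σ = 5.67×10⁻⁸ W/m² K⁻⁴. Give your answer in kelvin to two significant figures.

By the inverse-square law, S = 1365/1.57² = 553.8 W/m².
The baseline emission temperature is T_e = 207.4 K.
TOA radiative forcing: ΔF = (1−α)ΔS/4 = 0.758·(+25.4)/4 = 4.813 W/m².
The Planck feedback parameter is 4σT_e³ = 2.024 W/m²/K.
ΔT₀ = ΔF/λ_P = 4.813/2.024 = 2.38 K.

2.4 K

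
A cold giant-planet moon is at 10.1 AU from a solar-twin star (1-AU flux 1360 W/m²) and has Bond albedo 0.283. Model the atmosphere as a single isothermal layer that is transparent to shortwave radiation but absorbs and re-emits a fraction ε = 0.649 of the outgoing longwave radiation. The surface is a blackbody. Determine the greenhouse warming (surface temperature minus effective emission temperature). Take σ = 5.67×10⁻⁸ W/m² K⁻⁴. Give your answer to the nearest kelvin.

By the inverse-square law, S = 1360/10.1² = 13.33 W/m².
Effective emission temperature (TOA balance): σT_e⁴ = S(1−α)/4 = 2.390 W/m² → T_e = 80.57 K.
The surface balance (absorbed SW + ε·downward IR = σT_s⁴) with T_a⁴ = T_s⁴/2 reduces to T_s = T_e·[2/(2−ε)]^¼ = 88.88 K.
The atmosphere warms the surface by 8.303 K.

8 kelvin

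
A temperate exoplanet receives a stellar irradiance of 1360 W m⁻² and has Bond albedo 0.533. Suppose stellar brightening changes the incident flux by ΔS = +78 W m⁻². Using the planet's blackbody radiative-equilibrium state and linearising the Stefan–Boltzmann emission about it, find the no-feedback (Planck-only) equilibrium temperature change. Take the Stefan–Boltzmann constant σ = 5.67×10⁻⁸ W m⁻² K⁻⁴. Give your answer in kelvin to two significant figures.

Unperturbed T_e = [1360·(1−0.533)/(4σ)]^¼ = 230.0 K.
TOA radiative forcing: ΔF = (1−α)ΔS/4 = 0.467·(+78)/4 = 9.106 W m⁻².
The Planck feedback parameter is 4σT_e³ = 2.761 W m⁻²/K.
ΔT₀ = ΔF/λ_P = 9.106/2.761 = 3.30 K.

3.3 kelvin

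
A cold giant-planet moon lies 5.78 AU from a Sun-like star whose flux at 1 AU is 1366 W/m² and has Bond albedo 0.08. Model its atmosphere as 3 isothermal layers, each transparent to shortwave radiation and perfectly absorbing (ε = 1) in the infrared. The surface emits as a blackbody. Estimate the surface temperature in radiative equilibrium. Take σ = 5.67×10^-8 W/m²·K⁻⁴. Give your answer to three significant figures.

160 K

By the inverse-square law, S = 1366/5.78² = 40.89 W/m².
The effective emission temperature is T_e = [S(1−α)/(4σ)]^¼ = 113.5 K.
Layer-by-layer balance gives σT_s⁴ = (N+1)σT_e⁴, so T_s = 4^¼·113.5 = 160.5 K.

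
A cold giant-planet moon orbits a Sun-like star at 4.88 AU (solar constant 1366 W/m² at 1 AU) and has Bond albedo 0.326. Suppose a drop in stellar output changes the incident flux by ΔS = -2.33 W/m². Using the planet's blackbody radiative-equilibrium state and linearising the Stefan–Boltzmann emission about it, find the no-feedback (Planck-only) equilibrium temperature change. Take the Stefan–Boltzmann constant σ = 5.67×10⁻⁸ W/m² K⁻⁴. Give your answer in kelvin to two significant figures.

By the inverse-square law, S = 1366/4.88² = 57.36 W/m².
Reference equilibrium: T_e = [S(1−α)/(4σ)]^(1/4) = 114.3 K.
ΔF = Δ[S(1−α)]/4 = (1−0.326)·-2.33/4 = -0.3926 W/m².
Planck response: λ_P = 4σT_e³ = 4·5.67×10⁻⁸·(114.3)³ = 0.3383 W/m²/K.
Hence the no-feedback warming is ΔF/(4σT_e³) = -1.16 K.

-1.2 K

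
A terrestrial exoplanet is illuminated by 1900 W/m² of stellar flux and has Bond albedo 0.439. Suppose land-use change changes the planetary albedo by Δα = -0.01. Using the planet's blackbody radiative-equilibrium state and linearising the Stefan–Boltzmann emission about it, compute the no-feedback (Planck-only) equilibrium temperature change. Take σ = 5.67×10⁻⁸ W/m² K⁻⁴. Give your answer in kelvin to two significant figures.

1.2 kelvin

Unperturbed T_e = [1900·(1−0.439)/(4σ)]^¼ = 261.8 K.
ΔF = −(S/4)Δα = −(1900/4)×(-0.01) = 4.750 W/m².
Planck response: λ_P = 4σT_e³ = 4·5.67×10⁻⁸·(261.8)³ = 4.071 W/m²/K.
ΔT₀ = ΔF/λ_P = 4.750/4.071 = 1.17 K.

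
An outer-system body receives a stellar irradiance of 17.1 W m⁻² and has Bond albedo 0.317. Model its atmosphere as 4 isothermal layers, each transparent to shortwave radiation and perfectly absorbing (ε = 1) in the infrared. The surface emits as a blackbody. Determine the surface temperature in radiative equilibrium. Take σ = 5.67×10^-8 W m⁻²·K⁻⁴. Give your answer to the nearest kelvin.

127 kelvin

The effective emission temperature is T_e = [S(1−α)/(4σ)]^¼ = 84.71 K.
For an N-layer opaque stack, T_s⁴ = (N+1)T_e⁴, hence T_s = (5)^(1/4)×84.71 K = 126.7 K.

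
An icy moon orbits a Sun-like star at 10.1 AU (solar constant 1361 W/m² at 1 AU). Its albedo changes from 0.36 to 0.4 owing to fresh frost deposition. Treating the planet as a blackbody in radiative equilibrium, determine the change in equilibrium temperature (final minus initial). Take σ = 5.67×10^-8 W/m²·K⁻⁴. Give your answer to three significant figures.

-1.25 kelvin

Irradiance scales as 1/d², so S = 1361 W/m² × (1/10.1)² = 13.34 W/m².
Initial: T₁ = [S(1−0.36)/(4σ)]^(1/4) = 78.33 K.
With α = 0.4, T₂ = 77.08 K.
Change: 77.08 − 78.33 = -1.254 K.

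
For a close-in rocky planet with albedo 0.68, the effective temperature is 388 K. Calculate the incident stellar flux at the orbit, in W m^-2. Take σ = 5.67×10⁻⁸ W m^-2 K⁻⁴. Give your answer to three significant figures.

16100 W m^-2

From S(1−α)/4 = σT⁴: S = 4σT⁴/(1−α).
σT⁴ = 5.67×10⁻⁸·(388)⁴ = 1285 W m^-2.
S = 4·1285/0.32 = 16060 W m^-2.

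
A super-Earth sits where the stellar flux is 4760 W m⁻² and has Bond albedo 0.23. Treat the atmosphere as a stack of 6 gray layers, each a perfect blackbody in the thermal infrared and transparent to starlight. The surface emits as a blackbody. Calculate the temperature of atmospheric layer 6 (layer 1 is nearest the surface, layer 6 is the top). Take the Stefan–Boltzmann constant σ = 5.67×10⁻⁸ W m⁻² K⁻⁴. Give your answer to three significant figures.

357 K

The effective emission temperature is T_e = [S(1−α)/(4σ)]^¼ = 356.5 K.
Each opaque layer satisfies 2T_j⁴ = T_{j−1}⁴ + T_{j+1}⁴, giving T_k⁴ = (N+1−k)T_e⁴.
With k = 6: T_6 = (6+1−6)^¼·356.5 K = 356.5 K.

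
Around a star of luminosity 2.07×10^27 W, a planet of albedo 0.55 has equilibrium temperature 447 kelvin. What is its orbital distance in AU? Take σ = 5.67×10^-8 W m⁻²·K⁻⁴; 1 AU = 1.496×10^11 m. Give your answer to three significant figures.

0.605 AU

Energy balance gives S = 4σT⁴/(1−α) = 20120 W m⁻².
S = L/(4πd²) → d = √(L/4πS) = √(2.07×10^27/(4π·20120)) = 9.048×10^10 m = 0.6048 AU.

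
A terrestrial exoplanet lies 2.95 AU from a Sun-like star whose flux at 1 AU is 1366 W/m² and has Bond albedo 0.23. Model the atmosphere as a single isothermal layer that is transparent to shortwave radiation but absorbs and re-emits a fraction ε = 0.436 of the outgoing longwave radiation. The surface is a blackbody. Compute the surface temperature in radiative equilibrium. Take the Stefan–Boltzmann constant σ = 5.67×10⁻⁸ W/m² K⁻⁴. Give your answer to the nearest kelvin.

162 K

By the inverse-square law, S = 1366/2.95² = 157.0 W/m².
The planet radiates to space at T_e = [S(1−α)/(4σ)]^(1/4) = 151.9 K.
Surface balance with a leaky layer gives σT_s⁴ = σT_e⁴·2/(2−ε), so T_s = T_e·[2/(2−0.436)]^(1/4) = 161.6 K.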